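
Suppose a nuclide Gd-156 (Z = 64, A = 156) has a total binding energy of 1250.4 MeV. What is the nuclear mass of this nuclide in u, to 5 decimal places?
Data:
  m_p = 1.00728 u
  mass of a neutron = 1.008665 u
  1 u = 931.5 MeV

155.92075 u

Mass defect = 1250.4 MeV / (931.5 MeV/u) = 1.3423510 u
Constituent mass = 64(1.00728) + 92(1.008665) = 157.263100 u
Nuclear mass = 157.263100 − 1.3423510 = 155.9207490 u ≈ 155.92075 u (to 5 decimal places)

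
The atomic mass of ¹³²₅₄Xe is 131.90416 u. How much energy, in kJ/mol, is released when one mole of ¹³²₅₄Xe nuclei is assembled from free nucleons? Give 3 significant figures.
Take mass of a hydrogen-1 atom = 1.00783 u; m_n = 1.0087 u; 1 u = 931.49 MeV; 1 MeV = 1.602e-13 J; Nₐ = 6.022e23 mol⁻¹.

1.08e+11 kJ/mol

With 54 protons and 78 neutrons (A = 132):
Σm = 54·m(¹H) + 78·m_n = 54.42282 + 78.6786 = 133.10142 u
The mass defect is 133.10142 − 131.90416 = 1.19726 u.
E_B = 1.19726 × 931.49 = 1115.24 MeV
Per nucleus in joules: 1115.24 MeV × 1.602e-13 J/MeV = 1.7866e-10 J
Per mole: 1.7866e-10 J × 6.022e23 mol⁻¹ = 1.0759e+14 J/mol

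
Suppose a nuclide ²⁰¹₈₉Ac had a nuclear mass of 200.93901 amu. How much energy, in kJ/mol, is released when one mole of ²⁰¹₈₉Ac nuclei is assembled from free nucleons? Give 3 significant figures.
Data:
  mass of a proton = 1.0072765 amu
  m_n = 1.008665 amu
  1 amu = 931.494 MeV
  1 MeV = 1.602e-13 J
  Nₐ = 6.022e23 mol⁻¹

The nucleus contains 89 protons and 201 − 89 = 112 neutrons.
Σm = 89·m_p + 112·m_n = 89.6476085 + 112.970480 = 202.6180885 amu
Δm = 202.6180885 − 200.93901 = 1.6790785 amu
Binding energy = Δm·c² = 1.6790785 × 931.494 MeV/amu = 1564.05 MeV
Per nucleus in joules: 1564.05 MeV × 1.602e-13 J/MeV = 2.5056e-10 J
Per mole: 2.5056e-10 J × 6.022e23 mol⁻¹ = 1.5089e+14 J/mol

1.51e+11 kJ/mol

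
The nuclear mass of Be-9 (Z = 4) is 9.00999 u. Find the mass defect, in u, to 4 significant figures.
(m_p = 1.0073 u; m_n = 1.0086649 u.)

The nucleus contains 4 protons and 9 − 4 = 5 neutrons.
Total constituent mass: 4 × 1.0073 + 5 × 1.0086649 = 9.0725245 u
Mass defect Δm = 9.0725245 − 9.00999 = 0.0625345 u

0.06253 u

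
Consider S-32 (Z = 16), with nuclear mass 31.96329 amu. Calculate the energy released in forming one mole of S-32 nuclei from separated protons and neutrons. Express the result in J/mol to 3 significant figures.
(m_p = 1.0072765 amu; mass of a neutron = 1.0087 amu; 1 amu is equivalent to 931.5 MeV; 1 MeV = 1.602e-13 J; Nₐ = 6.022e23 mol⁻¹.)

The nucleus contains 16 protons and 32 − 16 = 16 neutrons.
Σm = 16·m_p + 16·m_n = 16.1164240 + 16.1392 = 32.2556240 amu
The mass defect is 32.2556240 − 31.96329 = 0.2923340 amu.
Converting to energy: 0.2923340 amu × 931.5 MeV/amu = 272.309 MeV
Per nucleus in joules: 272.309 MeV × 1.602e-13 J/MeV = 4.3624e-11 J
Per mole: 4.3624e-11 J × 6.022e23 mol⁻¹ = 2.6270e+13 J/mol

2.63e+13 J/mol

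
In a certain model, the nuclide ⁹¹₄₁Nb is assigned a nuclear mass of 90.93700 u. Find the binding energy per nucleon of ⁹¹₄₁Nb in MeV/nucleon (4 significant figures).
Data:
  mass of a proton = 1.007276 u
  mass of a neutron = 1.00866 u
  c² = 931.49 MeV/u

8.131 MeV/nucleon

Mass of separated nucleons = 41(1.007276) + 50(1.00866) = 41.298316 + 50.43300 = 91.731316 u
Δm = 91.731316 − 90.93700 = 0.794316 u
E_B = 0.794316 × 931.49 = 739.897 MeV
Dividing by A = 91 gives 8.131 MeV per nucleon.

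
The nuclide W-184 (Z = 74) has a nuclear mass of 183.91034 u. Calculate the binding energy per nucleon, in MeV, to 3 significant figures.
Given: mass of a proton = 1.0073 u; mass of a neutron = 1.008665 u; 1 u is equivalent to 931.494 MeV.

8.01 MeV/nucleon

Σm = 74·m_p + 110·m_n = 74.5402 + 110.953150 = 185.493350 u
The mass defect is 185.493350 − 183.91034 = 1.583010 u.
Converting to energy: 1.583010 u × 931.494 MeV/u = 1474.56 MeV
BE/A = 1474.56 MeV / 184 = 8.014 MeV/nucleon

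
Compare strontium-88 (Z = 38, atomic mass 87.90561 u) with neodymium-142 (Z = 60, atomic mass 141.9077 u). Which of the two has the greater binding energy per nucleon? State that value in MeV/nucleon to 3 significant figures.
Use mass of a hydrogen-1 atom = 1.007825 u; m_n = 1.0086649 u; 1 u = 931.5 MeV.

strontium-88; 8.73 MeV/nucleon

strontium-88: Σm = 38(1.007825) + 50(1.0086649) = 88.7305950 u; Δm = 0.8249850 u; E_B = 768.47 MeV; E_B/A = 8.733 MeV
neodymium-142: Σm = 60(1.007825) + 82(1.0086649) = 143.1800218 u; Δm = 1.2723218 u; E_B = 1185.2 MeV; E_B/A = 8.346 MeV
strontium-88 has the higher binding energy per nucleon, so it is the more tightly bound nucleus.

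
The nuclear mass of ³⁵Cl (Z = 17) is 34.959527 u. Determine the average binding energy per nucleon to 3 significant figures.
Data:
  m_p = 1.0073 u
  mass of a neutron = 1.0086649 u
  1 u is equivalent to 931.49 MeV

The nucleus contains 17 protons and 35 − 17 = 18 neutrons.
Σm = 17·m_p + 18·m_n = 17.1241 + 18.1559682 = 35.2800682 u
The mass defect is 35.2800682 − 34.959527 = 0.3205412 u.
E_B = 0.3205412 × 931.49 = 298.581 MeV
Per nucleon: 298.581 / 35 = 8.531 MeV

8.53 MeV/nucleon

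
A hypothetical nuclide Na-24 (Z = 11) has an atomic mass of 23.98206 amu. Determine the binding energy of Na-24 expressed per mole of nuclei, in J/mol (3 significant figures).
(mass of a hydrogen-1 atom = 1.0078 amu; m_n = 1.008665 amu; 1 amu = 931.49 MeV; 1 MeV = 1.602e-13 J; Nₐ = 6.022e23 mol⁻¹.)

The nucleus contains 11 protons and 24 − 11 = 13 neutrons.
Σm = 11·m(¹H) + 13·m_n = 11.0858 + 13.112645 = 24.198445 amu
Mass defect Δm = 24.198445 − 23.98206 = 0.216385 amu
Binding energy = Δm·c² = 0.216385 × 931.49 MeV/amu = 201.560 MeV
Per nucleus in joules: 201.560 MeV × 1.602e-13 J/MeV = 3.2290e-11 J
Per mole: 3.2290e-11 J × 6.022e23 mol⁻¹ = 1.9445e+13 J/mol

1.94e+13 J/mol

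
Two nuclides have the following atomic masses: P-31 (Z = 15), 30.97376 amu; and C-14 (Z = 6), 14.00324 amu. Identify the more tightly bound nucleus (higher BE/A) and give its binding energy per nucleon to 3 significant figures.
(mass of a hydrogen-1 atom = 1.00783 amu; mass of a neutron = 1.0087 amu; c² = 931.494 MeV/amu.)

P-31: Σm = 15(1.00783) + 16(1.0087) = 31.25665 amu; Δm = 0.28289 amu; E_B = 263.51 MeV; E_B/A = 8.500 MeV
C-14: Σm = 6(1.00783) + 8(1.0087) = 14.11658 amu; Δm = 0.11334 amu; E_B = 105.58 MeV; E_B/A = 7.541 MeV
P-31 has the higher binding energy per nucleon, so it is the more tightly bound nucleus.

P-31; 8.50 MeV/nucleon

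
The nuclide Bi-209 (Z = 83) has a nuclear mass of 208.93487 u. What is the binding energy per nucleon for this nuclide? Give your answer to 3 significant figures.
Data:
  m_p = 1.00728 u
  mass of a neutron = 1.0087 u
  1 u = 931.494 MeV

Z = 83, so N = A − Z = 209 − 83 = 126.
Σm = 83·m_p + 126·m_n = 83.60424 + 127.0962 = 210.70044 u
The mass defect is 210.70044 − 208.93487 = 1.76557 u.
Converting to energy: 1.76557 u × 931.494 MeV/u = 1644.62 MeV
Dividing by A = 209 gives 7.869 MeV per nucleon.

7.87 MeV/nucleon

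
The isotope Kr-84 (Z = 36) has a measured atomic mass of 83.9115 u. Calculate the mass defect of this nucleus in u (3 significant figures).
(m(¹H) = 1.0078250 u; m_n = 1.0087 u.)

Total constituent mass: 36 × 1.0078250 + 48 × 1.0087 = 84.6993000 u
The mass defect is 84.6993000 − 83.9115 = 0.7878000 u.

0.788 u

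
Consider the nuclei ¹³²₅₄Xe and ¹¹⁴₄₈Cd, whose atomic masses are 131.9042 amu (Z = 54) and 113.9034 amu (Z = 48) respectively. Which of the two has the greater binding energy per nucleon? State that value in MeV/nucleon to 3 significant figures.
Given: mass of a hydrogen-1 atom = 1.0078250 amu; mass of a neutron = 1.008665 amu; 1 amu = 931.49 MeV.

¹¹⁴₄₈Cd; 8.53 MeV/nucleon

¹³²₅₄Xe: Σm = 54(1.0078250) + 78(1.008665) = 133.0984200 amu; Δm = 1.1942200 amu; E_B = 1112.4 MeV; E_B/A = 8.427 MeV
¹¹⁴₄₈Cd: Σm = 48(1.0078250) + 66(1.008665) = 114.9474900 amu; Δm = 1.0440900 amu; E_B = 972.56 MeV; E_B/A = 8.531 MeV
¹¹⁴₄₈Cd has the higher binding energy per nucleon, so it is the more tightly bound nucleus.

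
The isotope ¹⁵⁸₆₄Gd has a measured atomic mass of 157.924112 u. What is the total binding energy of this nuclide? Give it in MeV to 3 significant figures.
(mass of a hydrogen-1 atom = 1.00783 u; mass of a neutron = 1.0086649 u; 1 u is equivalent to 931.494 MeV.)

Mass of separated nucleons = 64(1.00783) + 94(1.0086649) = 64.50112 + 94.8145006 = 159.3156206 u
Mass defect Δm = 159.3156206 − 157.924112 = 1.3915086 u
Converting to energy: 1.3915086 u × 931.494 MeV/u = 1296.18 MeV

1300 MeV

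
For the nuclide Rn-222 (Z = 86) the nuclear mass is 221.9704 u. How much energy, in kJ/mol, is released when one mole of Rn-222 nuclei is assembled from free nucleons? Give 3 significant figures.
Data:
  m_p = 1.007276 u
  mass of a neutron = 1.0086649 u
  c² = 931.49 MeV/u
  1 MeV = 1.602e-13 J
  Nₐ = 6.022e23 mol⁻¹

1.65e+11 kJ/mol

Z = 86, so N = A − Z = 222 − 86 = 136.
Σm = 86·m_p + 136·m_n = 86.625736 + 137.1784264 = 223.8041624 u
The mass defect is 223.8041624 − 221.9704 = 1.8337624 u.
Binding energy = Δm·c² = 1.8337624 × 931.49 MeV/u = 1708.13 MeV
Per nucleus in joules: 1708.13 MeV × 1.602e-13 J/MeV = 2.7364e-10 J
Per mole: 2.7364e-10 J × 6.022e23 mol⁻¹ = 1.6479e+14 J/mol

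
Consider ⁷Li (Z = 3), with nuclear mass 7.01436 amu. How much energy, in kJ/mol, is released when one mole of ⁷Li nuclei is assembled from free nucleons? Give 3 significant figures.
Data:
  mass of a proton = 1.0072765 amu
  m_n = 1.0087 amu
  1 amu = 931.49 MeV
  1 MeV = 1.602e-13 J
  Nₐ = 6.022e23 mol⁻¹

3.80e+09 kJ/mol

Total constituent mass: 3 × 1.0072765 + 4 × 1.0087 = 7.0566295 amu
Δm = 7.0566295 − 7.01436 = 0.0422695 amu
Binding energy = Δm·c² = 0.0422695 × 931.49 MeV/amu = 39.3736 MeV
Per nucleus in joules: 39.3736 MeV × 1.602e-13 J/MeV = 6.3077e-12 J
Per mole: 6.3077e-12 J × 6.022e23 mol⁻¹ = 3.7985e+12 J/mol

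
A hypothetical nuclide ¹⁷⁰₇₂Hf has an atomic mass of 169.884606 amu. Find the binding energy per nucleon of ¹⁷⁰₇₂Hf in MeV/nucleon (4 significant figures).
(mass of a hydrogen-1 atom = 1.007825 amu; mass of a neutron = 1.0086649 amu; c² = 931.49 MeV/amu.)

With 72 protons and 98 neutrons (A = 170):
Σm = 72·m(¹H) + 98·m_n = 72.563400 + 98.8491602 = 171.4125602 amu
The mass defect is 171.4125602 − 169.884606 = 1.5279542 amu.
E_B = 1.5279542 × 931.49 = 1423.27 MeV
Per nucleon: 1423.27 / 170 = 8.372 MeV

8.372 MeV/nucleon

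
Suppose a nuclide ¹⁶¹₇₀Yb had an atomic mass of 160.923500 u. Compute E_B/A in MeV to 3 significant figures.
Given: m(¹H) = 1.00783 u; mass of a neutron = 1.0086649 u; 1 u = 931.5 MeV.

With 70 protons and 91 neutrons (A = 161):
Mass of separated nucleons = 70(1.00783) + 91(1.0086649) = 70.54810 + 91.7885059 = 162.3366059 u
The mass defect is 162.3366059 − 160.923500 = 1.4131059 u.
Converting to energy: 1.4131059 u × 931.5 MeV/u = 1316.31 MeV
Per nucleon: 1316.31 / 161 = 8.176 MeV

8.18 MeV/nucleon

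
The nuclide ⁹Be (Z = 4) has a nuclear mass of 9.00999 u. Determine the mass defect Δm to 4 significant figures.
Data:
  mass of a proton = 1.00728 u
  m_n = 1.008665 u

Mass of separated nucleons = 4(1.00728) + 5(1.008665) = 4.02912 + 5.043325 = 9.072445 u
Mass defect Δm = 9.072445 − 9.00999 = 0.062455 u

0.06246 u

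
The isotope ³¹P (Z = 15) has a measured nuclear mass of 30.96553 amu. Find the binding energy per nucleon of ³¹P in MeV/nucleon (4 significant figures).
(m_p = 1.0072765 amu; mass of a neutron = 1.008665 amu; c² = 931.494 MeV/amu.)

8.481 MeV/nucleon

Total constituent mass: 15 × 1.0072765 + 16 × 1.008665 = 31.2477875 amu
The mass defect is 31.2477875 − 30.96553 = 0.2822575 amu.
E_B = 0.2822575 × 931.494 = 262.921 MeV
BE/A = 262.921 MeV / 31 = 8.481 MeV/nucleon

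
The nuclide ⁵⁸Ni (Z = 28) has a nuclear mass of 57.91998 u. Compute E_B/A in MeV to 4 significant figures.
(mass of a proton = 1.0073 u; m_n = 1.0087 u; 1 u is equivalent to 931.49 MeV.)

8.760 MeV/nucleon

With 28 protons and 30 neutrons (A = 58):
Σm = 28·m_p + 30·m_n = 28.2044 + 30.2610 = 58.4654 u
Mass defect Δm = 58.4654 − 57.91998 = 0.54542 u
E_B = 0.54542 × 931.49 = 508.053 MeV
Per nucleon: 508.053 / 58 = 8.760 MeV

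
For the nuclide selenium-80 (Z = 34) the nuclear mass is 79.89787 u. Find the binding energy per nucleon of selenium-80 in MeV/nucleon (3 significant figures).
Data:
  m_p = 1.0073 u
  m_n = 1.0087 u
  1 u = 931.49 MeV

8.74 MeV/nucleon

Mass of separated nucleons = 34(1.0073) + 46(1.0087) = 34.2482 + 46.4002 = 80.6484 u
Δm = 80.6484 − 79.89787 = 0.75053 u
Converting to energy: 0.75053 u × 931.49 MeV/u = 699.111 MeV
Dividing by A = 80 gives 8.739 MeV per nucleon.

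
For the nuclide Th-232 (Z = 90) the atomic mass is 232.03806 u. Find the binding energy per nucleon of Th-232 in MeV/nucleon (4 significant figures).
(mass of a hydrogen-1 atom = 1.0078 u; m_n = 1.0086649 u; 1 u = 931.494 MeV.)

Σm = 90·m(¹H) + 142·m_n = 90.7020 + 143.2304158 = 233.9324158 u
Mass defect Δm = 233.9324158 − 232.03806 = 1.8943558 u
Converting to energy: 1.8943558 u × 931.494 MeV/u = 1764.58 MeV
Per nucleon: 1764.58 / 232 = 7.606 MeV

7.606 MeV/nucleon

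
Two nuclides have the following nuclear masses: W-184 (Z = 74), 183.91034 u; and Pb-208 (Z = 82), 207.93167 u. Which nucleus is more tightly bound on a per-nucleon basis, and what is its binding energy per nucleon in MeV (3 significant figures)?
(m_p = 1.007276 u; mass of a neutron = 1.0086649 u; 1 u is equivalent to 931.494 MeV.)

W-184: Σm = 74(1.007276) + 110(1.0086649) = 185.4915630 u; Δm = 1.5812230 u; E_B = 1472.9 MeV; E_B/A = 8.0049 MeV
Pb-208: Σm = 82(1.007276) + 126(1.0086649) = 209.6884094 u; Δm = 1.7567394 u; E_B = 1636.4 MeV; E_B/A = 7.867 MeV
W-184 has the higher binding energy per nucleon, so it is the more tightly bound nucleus.

W-184; 8.00 MeV/nucleon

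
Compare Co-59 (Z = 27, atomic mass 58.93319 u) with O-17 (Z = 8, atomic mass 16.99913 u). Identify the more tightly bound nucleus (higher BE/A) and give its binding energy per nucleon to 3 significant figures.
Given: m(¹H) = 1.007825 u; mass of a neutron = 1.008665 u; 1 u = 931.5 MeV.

Co-59: Σm = 27(1.007825) + 32(1.008665) = 59.488555 u; Δm = 0.555365 u; E_B = 517.32 MeV; E_B/A = 8.768 MeV
O-17: Σm = 8(1.007825) + 9(1.008665) = 17.140585 u; Δm = 0.141455 u; E_B = 131.77 MeV; E_B/A = 7.751 MeV
Co-59 has the higher binding energy per nucleon, so it is the more tightly bound nucleus.

Co-59; 8.77 MeV/nucleon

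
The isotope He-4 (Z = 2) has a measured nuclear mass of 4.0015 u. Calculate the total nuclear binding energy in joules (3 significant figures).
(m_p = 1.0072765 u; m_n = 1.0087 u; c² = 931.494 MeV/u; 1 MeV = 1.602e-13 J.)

Z = 2, so N = A − Z = 4 − 2 = 2.
Σm = 2·m_p + 2·m_n = 2.0145530 + 2.0174 = 4.0319530 u
Δm = 4.0319530 − 4.0015 = 0.0304530 u
Binding energy = Δm·c² = 0.0304530 × 931.494 MeV/u = 28.3668 MeV
In joules: 28.3668 MeV × 1.602e-13 J/MeV = 4.5444e-12 J

4.54e-12 J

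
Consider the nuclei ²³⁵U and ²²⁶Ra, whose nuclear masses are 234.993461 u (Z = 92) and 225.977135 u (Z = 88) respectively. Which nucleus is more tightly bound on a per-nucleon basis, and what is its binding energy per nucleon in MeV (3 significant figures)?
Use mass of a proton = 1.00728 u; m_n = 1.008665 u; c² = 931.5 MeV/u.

²³⁵U: Σm = 92(1.00728) + 143(1.008665) = 236.908855 u; Δm = 1.915394 u; E_B = 1784.2 MeV; E_B/A = 7.592 MeV
²²⁶Ra: Σm = 88(1.00728) + 138(1.008665) = 227.836410 u; Δm = 1.859275 u; E_B = 1731.9 MeV; E_B/A = 7.663 MeV
²²⁶Ra has the higher binding energy per nucleon, so it is the more tightly bound nucleus.

²²⁶Ra; 7.66 MeV/nucleon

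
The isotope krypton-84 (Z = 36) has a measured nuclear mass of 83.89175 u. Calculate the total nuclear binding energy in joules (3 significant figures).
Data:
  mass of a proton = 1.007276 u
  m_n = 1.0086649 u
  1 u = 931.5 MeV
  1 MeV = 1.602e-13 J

Σm = 36·m_p + 48·m_n = 36.261936 + 48.4159152 = 84.6778512 u
Δm = 84.6778512 − 83.89175 = 0.7861012 u
Binding energy = Δm·c² = 0.7861012 × 931.5 MeV/u = 732.253 MeV
In joules: 732.253 MeV × 1.602e-13 J/MeV = 1.1731e-10 J

1.17e-10 J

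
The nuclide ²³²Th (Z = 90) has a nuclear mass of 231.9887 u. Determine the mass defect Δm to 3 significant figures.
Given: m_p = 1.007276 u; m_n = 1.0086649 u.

Z = 90, so N = A − Z = 232 − 90 = 142.
Total constituent mass: 90 × 1.007276 + 142 × 1.0086649 = 233.8852558 u
The mass defect is 233.8852558 − 231.9887 = 1.8965558 u.

1.90 u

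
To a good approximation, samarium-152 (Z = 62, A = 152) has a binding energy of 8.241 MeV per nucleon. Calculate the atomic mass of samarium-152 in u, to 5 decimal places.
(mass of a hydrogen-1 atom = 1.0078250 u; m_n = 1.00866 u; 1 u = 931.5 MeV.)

151.91980 u

Total binding energy = 152 × 8.241 = 1252.632 MeV
Mass defect = 1252.632 MeV / (931.5 MeV/u) = 1.3447472 u
Constituent mass = 62(1.0078250) + 90(1.00866) = 153.2645500 u
Atomic mass = 153.2645500 − 1.3447472 = 151.9198028 u ≈ 151.91980 u (to 5 decimal places)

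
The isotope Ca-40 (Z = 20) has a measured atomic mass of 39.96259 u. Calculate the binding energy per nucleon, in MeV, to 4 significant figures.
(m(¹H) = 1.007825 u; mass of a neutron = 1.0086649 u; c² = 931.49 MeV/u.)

With 20 protons and 20 neutrons (A = 40):
Total constituent mass: 20 × 1.007825 + 20 × 1.0086649 = 40.3297980 u
The mass defect is 40.3297980 − 39.96259 = 0.3672080 u.
E_B = 0.3672080 × 931.49 = 342.051 MeV
Dividing by A = 40 gives 8.551 MeV per nucleon.

8.551 MeV/nucleon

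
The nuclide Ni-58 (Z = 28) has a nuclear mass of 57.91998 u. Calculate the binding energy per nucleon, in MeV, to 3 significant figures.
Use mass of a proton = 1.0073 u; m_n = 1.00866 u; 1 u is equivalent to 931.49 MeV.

Z = 28, so N = A − Z = 58 − 28 = 30.
Mass of separated nucleons = 28(1.0073) + 30(1.00866) = 28.2044 + 30.25980 = 58.46420 u
Mass defect Δm = 58.46420 − 57.91998 = 0.54422 u
E_B = 0.54422 × 931.49 = 506.935 MeV
Per nucleon: 506.935 / 58 = 8.740 MeV

8.74 MeV/nucleon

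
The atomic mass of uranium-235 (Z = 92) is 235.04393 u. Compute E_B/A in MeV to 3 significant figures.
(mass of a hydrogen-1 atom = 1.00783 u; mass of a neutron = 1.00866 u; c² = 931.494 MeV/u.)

With 92 protons and 143 neutrons (A = 235):
Mass of separated nucleons = 92(1.00783) + 143(1.00866) = 92.72036 + 144.23838 = 236.95874 u
Mass defect Δm = 236.95874 − 235.04393 = 1.91481 u
Binding energy = Δm·c² = 1.91481 × 931.494 MeV/u = 1783.63 MeV
BE/A = 1783.63 MeV / 235 = 7.590 MeV/nucleon

7.59 MeV/nucleon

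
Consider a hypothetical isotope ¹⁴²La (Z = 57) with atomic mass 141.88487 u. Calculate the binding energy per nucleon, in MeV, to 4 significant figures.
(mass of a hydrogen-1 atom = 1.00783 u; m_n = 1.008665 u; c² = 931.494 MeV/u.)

Total constituent mass: 57 × 1.00783 + 85 × 1.008665 = 143.182835 u
The mass defect is 143.182835 − 141.88487 = 1.297965 u.
Converting to energy: 1.297965 u × 931.494 MeV/u = 1209.05 MeV
BE/A = 1209.05 MeV / 142 = 8.514 MeV/nucleon

8.514 MeV/nucleon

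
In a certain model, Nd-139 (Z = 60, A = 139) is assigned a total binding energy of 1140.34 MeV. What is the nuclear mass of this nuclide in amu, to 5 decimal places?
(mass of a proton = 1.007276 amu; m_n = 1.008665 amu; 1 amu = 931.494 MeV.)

Mass defect = 1140.34 MeV / (931.494 MeV/amu) = 1.2242054 amu
Constituent mass = 60(1.007276) + 79(1.008665) = 140.121095 amu
Nuclear mass = 140.121095 − 1.2242054 = 138.8968896 amu ≈ 138.89689 amu (to 5 decimal places)

138.89689 amu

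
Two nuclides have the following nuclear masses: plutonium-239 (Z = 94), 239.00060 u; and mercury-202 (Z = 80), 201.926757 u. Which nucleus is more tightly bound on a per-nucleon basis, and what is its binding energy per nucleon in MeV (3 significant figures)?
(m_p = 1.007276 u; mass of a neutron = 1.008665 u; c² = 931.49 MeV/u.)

plutonium-239: Σm = 94(1.007276) + 145(1.008665) = 240.940369 u; Δm = 1.939769 u; E_B = 1806.9 MeV; E_B/A = 7.560 MeV
mercury-202: Σm = 80(1.007276) + 122(1.008665) = 203.639210 u; Δm = 1.712453 u; E_B = 1595.1 MeV; E_B/A = 7.897 MeV
mercury-202 has the higher binding energy per nucleon, so it is the more tightly bound nucleus.

mercury-202; 7.90 MeV/nucleon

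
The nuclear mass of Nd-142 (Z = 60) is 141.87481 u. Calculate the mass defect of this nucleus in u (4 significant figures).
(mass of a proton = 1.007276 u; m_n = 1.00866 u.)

Z = 60, so N = A − Z = 142 − 60 = 82.
Total constituent mass: 60 × 1.007276 + 82 × 1.00866 = 143.146680 u
Δm = 143.146680 − 141.87481 = 1.271870 u

1.272 u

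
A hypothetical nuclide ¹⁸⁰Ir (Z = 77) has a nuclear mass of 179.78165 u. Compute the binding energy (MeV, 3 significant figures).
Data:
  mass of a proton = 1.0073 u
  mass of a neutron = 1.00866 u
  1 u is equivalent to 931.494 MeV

With 77 protons and 103 neutrons (A = 180):
Mass of separated nucleons = 77(1.0073) + 103(1.00866) = 77.5621 + 103.89198 = 181.45408 u
Δm = 181.45408 − 179.78165 = 1.67243 u
Binding energy = Δm·c² = 1.67243 × 931.494 MeV/u = 1557.86 MeV

1560 MeV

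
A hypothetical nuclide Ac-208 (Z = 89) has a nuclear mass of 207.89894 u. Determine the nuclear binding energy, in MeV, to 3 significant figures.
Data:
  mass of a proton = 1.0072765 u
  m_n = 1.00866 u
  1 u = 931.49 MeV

Total constituent mass: 89 × 1.0072765 + 119 × 1.00866 = 209.6781485 u
Mass defect Δm = 209.6781485 − 207.89894 = 1.7792085 u
Converting to energy: 1.7792085 u × 931.49 MeV/u = 1657.31 MeV

1660 MeV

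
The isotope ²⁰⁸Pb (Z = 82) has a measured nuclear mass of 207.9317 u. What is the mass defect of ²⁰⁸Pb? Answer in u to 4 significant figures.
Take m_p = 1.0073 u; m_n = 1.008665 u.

Z = 82, so N = A − Z = 208 − 82 = 126.
Σm = 82·m_p + 126·m_n = 82.5986 + 127.091790 = 209.690390 u
Mass defect Δm = 209.690390 − 207.9317 = 1.758690 u

1.759 u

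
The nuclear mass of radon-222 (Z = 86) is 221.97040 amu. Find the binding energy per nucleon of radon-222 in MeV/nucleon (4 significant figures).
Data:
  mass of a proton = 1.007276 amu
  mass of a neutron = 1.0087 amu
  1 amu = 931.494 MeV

With 86 protons and 136 neutrons (A = 222):
Mass of separated nucleons = 86(1.007276) + 136(1.0087) = 86.625736 + 137.1832 = 223.808936 amu
The mass defect is 223.808936 − 221.97040 = 1.838536 amu.
E_B = 1.838536 × 931.494 = 1712.59 MeV
Dividing by A = 222 gives 7.714 MeV per nucleon.

7.714 MeV/nucleon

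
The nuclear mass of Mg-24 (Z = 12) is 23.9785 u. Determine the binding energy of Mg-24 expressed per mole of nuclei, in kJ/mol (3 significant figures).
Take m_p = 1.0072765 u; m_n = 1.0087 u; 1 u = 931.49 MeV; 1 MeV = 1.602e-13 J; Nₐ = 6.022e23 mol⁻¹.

Total constituent mass: 12 × 1.0072765 + 12 × 1.0087 = 24.1917180 u
The mass defect is 24.1917180 − 23.9785 = 0.2132180 u.
Binding energy = Δm·c² = 0.2132180 × 931.49 MeV/u = 198.610 MeV
Per nucleus in joules: 198.610 MeV × 1.602e-13 J/MeV = 3.1817e-11 J
Per mole: 3.1817e-11 J × 6.022e23 mol⁻¹ = 1.9160e+13 J/mol

1.92e+10 kJ/mol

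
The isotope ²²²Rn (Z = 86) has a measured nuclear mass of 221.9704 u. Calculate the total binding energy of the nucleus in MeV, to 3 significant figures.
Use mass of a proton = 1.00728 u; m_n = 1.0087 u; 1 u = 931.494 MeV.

1710 MeV

Z = 86, so N = A − Z = 222 − 86 = 136.
Σm = 86·m_p + 136·m_n = 86.62608 + 137.1832 = 223.80928 u
Mass defect Δm = 223.80928 − 221.9704 = 1.83888 u
Binding energy = Δm·c² = 1.83888 × 931.494 MeV/u = 1712.91 MeV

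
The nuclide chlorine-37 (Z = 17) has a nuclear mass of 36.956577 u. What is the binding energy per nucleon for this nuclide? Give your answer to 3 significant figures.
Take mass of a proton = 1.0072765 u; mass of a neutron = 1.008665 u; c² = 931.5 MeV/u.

With 17 protons and 20 neutrons (A = 37):
Σm = 17·m_p + 20·m_n = 17.1237005 + 20.173300 = 37.2970005 u
Mass defect Δm = 37.2970005 − 36.956577 = 0.3404235 u
Converting to energy: 0.3404235 u × 931.5 MeV/u = 317.104 MeV
Dividing by A = 37 gives 8.570 MeV per nucleon.

8.57 MeV/nucleon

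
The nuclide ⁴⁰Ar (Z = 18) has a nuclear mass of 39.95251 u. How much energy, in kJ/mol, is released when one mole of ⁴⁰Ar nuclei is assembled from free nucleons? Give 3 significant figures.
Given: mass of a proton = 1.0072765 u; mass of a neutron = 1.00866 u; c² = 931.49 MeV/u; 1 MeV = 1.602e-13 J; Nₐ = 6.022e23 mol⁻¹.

3.32e+10 kJ/mol

With 18 protons and 22 neutrons (A = 40):
Σm = 18·m_p + 22·m_n = 18.1309770 + 22.19052 = 40.3214970 u
Mass defect Δm = 40.3214970 − 39.95251 = 0.3689870 u
Converting to energy: 0.3689870 u × 931.49 MeV/u = 343.708 MeV
Per nucleus in joules: 343.708 MeV × 1.602e-13 J/MeV = 5.5062e-11 J
Per mole: 5.5062e-11 J × 6.022e23 mol⁻¹ = 3.3158e+13 J/mol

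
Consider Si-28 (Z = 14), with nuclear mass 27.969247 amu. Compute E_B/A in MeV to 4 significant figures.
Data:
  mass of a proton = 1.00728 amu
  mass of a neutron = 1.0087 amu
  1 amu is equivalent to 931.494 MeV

Mass of separated nucleons = 14(1.00728) + 14(1.0087) = 14.10192 + 14.1218 = 28.22372 amu
Mass defect Δm = 28.22372 − 27.969247 = 0.254473 amu
Binding energy = Δm·c² = 0.254473 × 931.494 MeV/amu = 237.040 MeV
Dividing by A = 28 gives 8.466 MeV per nucleon.

8.466 MeV/nucleon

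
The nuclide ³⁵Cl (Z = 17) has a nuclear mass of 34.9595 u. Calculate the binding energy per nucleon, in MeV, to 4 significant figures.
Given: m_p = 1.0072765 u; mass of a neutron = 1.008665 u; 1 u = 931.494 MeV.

8.521 MeV/nucleon

The nucleus contains 17 protons and 35 − 17 = 18 neutrons.
Total constituent mass: 17 × 1.0072765 + 18 × 1.008665 = 35.2796705 u
Mass defect Δm = 35.2796705 − 34.9595 = 0.3201705 u
Converting to energy: 0.3201705 u × 931.494 MeV/u = 298.237 MeV
BE/A = 298.237 MeV / 35 = 8.521 MeV/nucleon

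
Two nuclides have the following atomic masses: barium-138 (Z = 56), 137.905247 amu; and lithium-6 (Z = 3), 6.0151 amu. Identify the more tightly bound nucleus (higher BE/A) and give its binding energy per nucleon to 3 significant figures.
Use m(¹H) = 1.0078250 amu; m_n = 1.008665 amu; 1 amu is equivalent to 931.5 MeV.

barium-138: Σm = 56(1.0078250) + 82(1.008665) = 139.1487300 amu; Δm = 1.2434830 amu; E_B = 1158.304 MeV; E_B/A = 8.394 MeV
lithium-6: Σm = 3(1.0078250) + 3(1.008665) = 6.0494700 amu; Δm = 0.0343700 amu; E_B = 32.016 MeV; E_B/A = 5.336 MeV
barium-138 has the higher binding energy per nucleon, so it is the more tightly bound nucleus.

barium-138; 8.39 MeV/nucleon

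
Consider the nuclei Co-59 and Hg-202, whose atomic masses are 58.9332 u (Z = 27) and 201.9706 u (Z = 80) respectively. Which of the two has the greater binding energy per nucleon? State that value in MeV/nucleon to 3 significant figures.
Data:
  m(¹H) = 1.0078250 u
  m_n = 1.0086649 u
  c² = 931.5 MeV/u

Co-59; 8.77 MeV/nucleon

Co-59: Σm = 27(1.0078250) + 32(1.0086649) = 59.4885518 u; Δm = 0.5553518 u; E_B = 517.31 MeV; E_B/A = 8.768 MeV
Hg-202: Σm = 80(1.0078250) + 122(1.0086649) = 203.6831178 u; Δm = 1.7125178 u; E_B = 1595.2 MeV; E_B/A = 7.897 MeV
Co-59 has the higher binding energy per nucleon, so it is the more tightly bound nucleus.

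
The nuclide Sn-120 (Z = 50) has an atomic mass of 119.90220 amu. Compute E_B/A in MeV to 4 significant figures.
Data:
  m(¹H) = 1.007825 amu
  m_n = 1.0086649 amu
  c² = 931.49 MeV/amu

The nucleus contains 50 protons and 120 − 50 = 70 neutrons.
Σm = 50·m(¹H) + 70·m_n = 50.391250 + 70.6065430 = 120.9977930 amu
Δm = 120.9977930 − 119.90220 = 1.0955930 amu
E_B = 1.0955930 × 931.49 = 1020.53 MeV
Dividing by A = 120 gives 8.504 MeV per nucleon.

8.504 MeV/nucleon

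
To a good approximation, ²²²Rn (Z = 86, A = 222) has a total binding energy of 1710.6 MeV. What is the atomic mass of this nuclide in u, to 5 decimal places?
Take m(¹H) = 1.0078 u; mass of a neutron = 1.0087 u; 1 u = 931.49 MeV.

Mass defect = 1710.6 MeV / (931.49 MeV/u) = 1.8364126 u
Constituent mass = 86(1.0078) + 136(1.0087) = 223.8540 u
Atomic mass = 223.8540 − 1.8364126 = 222.0175874 u ≈ 222.01759 u (to 5 decimal places)

222.01759 u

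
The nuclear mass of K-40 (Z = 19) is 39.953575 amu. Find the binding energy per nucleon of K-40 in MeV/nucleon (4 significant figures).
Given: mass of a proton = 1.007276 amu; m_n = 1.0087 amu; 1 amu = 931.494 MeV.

8.555 MeV/nucleon

Total constituent mass: 19 × 1.007276 + 21 × 1.0087 = 40.320944 amu
Δm = 40.320944 − 39.953575 = 0.367369 amu
E_B = 0.367369 × 931.494 = 342.202 MeV
Dividing by A = 40 gives 8.555 MeV per nucleon.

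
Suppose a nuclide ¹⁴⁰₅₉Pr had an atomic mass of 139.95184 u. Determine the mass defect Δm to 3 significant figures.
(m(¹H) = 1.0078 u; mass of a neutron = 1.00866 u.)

Mass of separated nucleons = 59(1.0078) + 81(1.00866) = 59.4602 + 81.70146 = 141.16166 u
Δm = 141.16166 − 139.95184 = 1.20982 u

1.21 u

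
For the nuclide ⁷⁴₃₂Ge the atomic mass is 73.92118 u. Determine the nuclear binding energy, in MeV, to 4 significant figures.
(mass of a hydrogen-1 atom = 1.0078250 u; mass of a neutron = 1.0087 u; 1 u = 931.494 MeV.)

647.0 MeV

Mass of separated nucleons = 32(1.0078250) + 42(1.0087) = 32.2504000 + 42.3654 = 74.6158000 u
The mass defect is 74.6158000 − 73.92118 = 0.6946200 u.
Converting to energy: 0.6946200 u × 931.494 MeV/u = 647.034 MeV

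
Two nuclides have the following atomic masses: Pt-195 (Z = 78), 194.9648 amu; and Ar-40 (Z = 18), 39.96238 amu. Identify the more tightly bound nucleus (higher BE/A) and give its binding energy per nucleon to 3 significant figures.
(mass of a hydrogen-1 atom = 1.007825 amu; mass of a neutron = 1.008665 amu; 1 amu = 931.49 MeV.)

Pt-195: Σm = 78(1.007825) + 117(1.008665) = 196.624155 amu; Δm = 1.659355 amu; E_B = 1545.7 MeV; E_B/A = 7.927 MeV
Ar-40: Σm = 18(1.007825) + 22(1.008665) = 40.331480 amu; Δm = 0.369100 amu; E_B = 343.81 MeV; E_B/A = 8.595 MeV
Ar-40 has the higher binding energy per nucleon, so it is the more tightly bound nucleus.

Ar-40; 8.60 MeV/nucleon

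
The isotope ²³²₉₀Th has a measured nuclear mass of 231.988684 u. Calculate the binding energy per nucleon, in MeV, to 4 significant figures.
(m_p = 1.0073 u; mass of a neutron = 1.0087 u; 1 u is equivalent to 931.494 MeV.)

Total constituent mass: 90 × 1.0073 + 142 × 1.0087 = 233.8924 u
Mass defect Δm = 233.8924 − 231.988684 = 1.903716 u
Binding energy = Δm·c² = 1.903716 × 931.494 MeV/u = 1773.30 MeV
BE/A = 1773.30 MeV / 232 = 7.644 MeV/nucleon

7.644 MeV/nucleon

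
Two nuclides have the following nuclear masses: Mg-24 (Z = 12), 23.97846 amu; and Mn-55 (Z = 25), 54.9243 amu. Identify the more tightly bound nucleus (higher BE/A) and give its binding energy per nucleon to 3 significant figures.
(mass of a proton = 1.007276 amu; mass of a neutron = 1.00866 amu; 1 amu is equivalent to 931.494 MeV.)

Mg-24: Σm = 12(1.007276) + 12(1.00866) = 24.191232 amu; Δm = 0.212772 amu; E_B = 198.20 MeV; E_B/A = 8.258 MeV
Mn-55: Σm = 25(1.007276) + 30(1.00866) = 55.441700 amu; Δm = 0.517400 amu; E_B = 481.95 MeV; E_B/A = 8.763 MeV
Mn-55 has the higher binding energy per nucleon, so it is the more tightly bound nucleus.

Mn-55; 8.76 MeV/nucleon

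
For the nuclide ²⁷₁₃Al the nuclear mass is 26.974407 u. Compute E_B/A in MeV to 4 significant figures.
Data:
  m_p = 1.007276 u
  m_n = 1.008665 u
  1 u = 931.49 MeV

8.331 MeV/nucleon

The nucleus contains 13 protons and 27 − 13 = 14 neutrons.
Σm = 13·m_p + 14·m_n = 13.094588 + 14.121310 = 27.215898 u
The mass defect is 27.215898 − 26.974407 = 0.241491 u.
Converting to energy: 0.241491 u × 931.49 MeV/u = 224.946 MeV
Per nucleon: 224.946 / 27 = 8.331 MeV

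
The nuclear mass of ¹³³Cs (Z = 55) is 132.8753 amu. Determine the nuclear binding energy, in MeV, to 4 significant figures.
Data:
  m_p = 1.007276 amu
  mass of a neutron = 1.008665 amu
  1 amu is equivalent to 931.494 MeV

1118 MeV

Z = 55, so N = A − Z = 133 − 55 = 78.
Total constituent mass: 55 × 1.007276 + 78 × 1.008665 = 134.076050 amu
The mass defect is 134.076050 − 132.8753 = 1.200750 amu.
Converting to energy: 1.200750 amu × 931.494 MeV/amu = 1118.49 MeV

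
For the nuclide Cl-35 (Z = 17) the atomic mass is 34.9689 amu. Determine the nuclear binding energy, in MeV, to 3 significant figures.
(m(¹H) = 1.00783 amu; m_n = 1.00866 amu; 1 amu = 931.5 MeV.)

298 MeV

With 17 protons and 18 neutrons (A = 35):
Σm = 17·m(¹H) + 18·m_n = 17.13311 + 18.15588 = 35.28899 amu
Δm = 35.28899 − 34.9689 = 0.32009 amu
Binding energy = Δm·c² = 0.32009 × 931.5 MeV/amu = 298.164 MeV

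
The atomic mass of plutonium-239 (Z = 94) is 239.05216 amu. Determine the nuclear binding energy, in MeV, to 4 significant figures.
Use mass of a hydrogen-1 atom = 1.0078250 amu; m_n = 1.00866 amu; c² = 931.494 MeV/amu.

1806 MeV

Z = 94, so N = A − Z = 239 − 94 = 145.
Total constituent mass: 94 × 1.0078250 + 145 × 1.00866 = 240.9912500 amu
Mass defect Δm = 240.9912500 − 239.05216 = 1.9390900 amu
Binding energy = Δm·c² = 1.9390900 × 931.494 MeV/amu = 1806.25 MeV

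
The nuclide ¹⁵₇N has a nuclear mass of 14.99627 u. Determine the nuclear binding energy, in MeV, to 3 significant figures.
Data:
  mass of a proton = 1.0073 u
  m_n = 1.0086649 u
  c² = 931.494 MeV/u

Mass of separated nucleons = 7(1.0073) + 8(1.0086649) = 7.0511 + 8.0693192 = 15.1204192 u
The mass defect is 15.1204192 − 14.99627 = 0.1241492 u.
Converting to energy: 0.1241492 u × 931.494 MeV/u = 115.644 MeV

116 MeV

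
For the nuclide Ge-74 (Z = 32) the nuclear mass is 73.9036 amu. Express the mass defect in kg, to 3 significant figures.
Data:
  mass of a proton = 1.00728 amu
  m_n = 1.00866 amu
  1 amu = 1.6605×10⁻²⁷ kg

With 32 protons and 42 neutrons (A = 74):
Total constituent mass: 32 × 1.00728 + 42 × 1.00866 = 74.59668 amu
The mass defect is 74.59668 − 73.9036 = 0.69308 amu.
In SI units: 0.69308 amu × 1.6605×10⁻²⁷ kg/amu = 1.1509e-27 kg

1.15e-27 kg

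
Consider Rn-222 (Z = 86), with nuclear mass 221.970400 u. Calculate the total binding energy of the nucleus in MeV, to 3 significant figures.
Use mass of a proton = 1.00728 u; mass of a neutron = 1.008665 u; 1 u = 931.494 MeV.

1710 MeV

Z = 86, so N = A − Z = 222 − 86 = 136.
Total constituent mass: 86 × 1.00728 + 136 × 1.008665 = 223.804520 u
Mass defect Δm = 223.804520 − 221.970400 = 1.834120 u
E_B = 1.834120 × 931.494 = 1708.47 MeV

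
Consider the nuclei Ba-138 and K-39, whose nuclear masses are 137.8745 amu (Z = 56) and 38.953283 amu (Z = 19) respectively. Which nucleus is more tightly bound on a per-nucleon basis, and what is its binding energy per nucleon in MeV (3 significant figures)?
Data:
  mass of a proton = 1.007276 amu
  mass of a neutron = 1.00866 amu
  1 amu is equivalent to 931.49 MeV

K-39; 8.55 MeV/nucleon

Ba-138: Σm = 56(1.007276) + 82(1.00866) = 139.117576 amu; Δm = 1.243076 amu; E_B = 1157.9 MeV; E_B/A = 8.391 MeV
K-39: Σm = 19(1.007276) + 20(1.00866) = 39.311444 amu; Δm = 0.358161 amu; E_B = 333.62 MeV; E_B/A = 8.554 MeV
K-39 has the higher binding energy per nucleon, so it is the more tightly bound nucleus.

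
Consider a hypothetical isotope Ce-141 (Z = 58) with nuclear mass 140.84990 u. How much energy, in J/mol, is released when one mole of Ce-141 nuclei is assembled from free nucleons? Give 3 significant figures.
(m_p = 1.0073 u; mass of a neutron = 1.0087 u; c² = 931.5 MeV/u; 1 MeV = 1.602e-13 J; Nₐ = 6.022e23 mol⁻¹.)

With 58 protons and 83 neutrons (A = 141):
Mass of separated nucleons = 58(1.0073) + 83(1.0087) = 58.4234 + 83.7221 = 142.1455 u
Mass defect Δm = 142.1455 − 140.84990 = 1.29560 u
E_B = 1.29560 × 931.5 = 1206.85 MeV
Per nucleus in joules: 1206.85 MeV × 1.602e-13 J/MeV = 1.9334e-10 J
Per mole: 1.9334e-10 J × 6.022e23 mol⁻¹ = 1.1643e+14 J/mol

1.16e+14 J/mol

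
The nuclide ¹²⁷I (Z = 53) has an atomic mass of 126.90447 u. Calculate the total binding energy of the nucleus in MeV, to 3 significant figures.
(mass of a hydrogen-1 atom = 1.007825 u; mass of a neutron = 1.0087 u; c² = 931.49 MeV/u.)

Z = 53, so N = A − Z = 127 − 53 = 74.
Mass of separated nucleons = 53(1.007825) + 74(1.0087) = 53.414725 + 74.6438 = 128.058525 u
Mass defect Δm = 128.058525 − 126.90447 = 1.154055 u
E_B = 1.154055 × 931.49 = 1074.99 MeV

1070 MeV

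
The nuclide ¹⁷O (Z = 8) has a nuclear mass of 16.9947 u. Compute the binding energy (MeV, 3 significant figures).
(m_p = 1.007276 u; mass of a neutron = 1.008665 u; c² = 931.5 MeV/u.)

Σm = 8·m_p + 9·m_n = 8.058208 + 9.077985 = 17.136193 u
Mass defect Δm = 17.136193 − 16.9947 = 0.141493 u
E_B = 0.141493 × 931.5 = 131.801 MeV

132 MeV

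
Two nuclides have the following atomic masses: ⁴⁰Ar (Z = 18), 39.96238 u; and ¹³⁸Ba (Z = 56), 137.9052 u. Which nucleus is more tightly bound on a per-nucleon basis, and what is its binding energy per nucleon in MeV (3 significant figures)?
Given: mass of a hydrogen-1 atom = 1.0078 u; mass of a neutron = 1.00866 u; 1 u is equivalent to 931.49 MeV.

⁴⁰Ar: Σm = 18(1.0078) + 22(1.00866) = 40.33092 u; Δm = 0.36854 u; E_B = 343.29 MeV; E_B/A = 8.582 MeV
¹³⁸Ba: Σm = 56(1.0078) + 82(1.00866) = 139.14692 u; Δm = 1.24172 u; E_B = 1156.65 MeV; E_B/A = 8.382 MeV
⁴⁰Ar has the higher binding energy per nucleon, so it is the more tightly bound nucleus.

⁴⁰Ar; 8.58 MeV/nucleon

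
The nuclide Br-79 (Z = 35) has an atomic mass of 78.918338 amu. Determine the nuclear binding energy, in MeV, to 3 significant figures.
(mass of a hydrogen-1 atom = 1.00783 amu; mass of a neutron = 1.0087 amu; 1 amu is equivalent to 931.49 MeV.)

688 MeV

Mass of separated nucleons = 35(1.00783) + 44(1.0087) = 35.27405 + 44.3828 = 79.65685 amu
Δm = 79.65685 − 78.918338 = 0.738512 amu
Binding energy = Δm·c² = 0.738512 × 931.49 MeV/amu = 687.917 MeV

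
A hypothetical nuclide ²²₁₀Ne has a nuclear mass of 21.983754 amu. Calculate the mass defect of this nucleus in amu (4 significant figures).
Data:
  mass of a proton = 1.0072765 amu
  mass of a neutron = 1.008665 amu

Mass of separated nucleons = 10(1.0072765) + 12(1.008665) = 10.0727650 + 12.103980 = 22.1767450 amu
Mass defect Δm = 22.1767450 − 21.983754 = 0.1929910 amu

0.1930 amu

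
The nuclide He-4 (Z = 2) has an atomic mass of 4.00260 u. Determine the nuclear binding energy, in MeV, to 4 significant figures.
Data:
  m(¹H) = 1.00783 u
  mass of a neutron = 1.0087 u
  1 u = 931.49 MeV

Z = 2, so N = A − Z = 4 − 2 = 2.
Σm = 2·m(¹H) + 2·m_n = 2.01566 + 2.0174 = 4.03306 u
The mass defect is 4.03306 − 4.00260 = 0.03046 u.
Converting to energy: 0.03046 u × 931.49 MeV/u = 28.3732 MeV

28.37 MeV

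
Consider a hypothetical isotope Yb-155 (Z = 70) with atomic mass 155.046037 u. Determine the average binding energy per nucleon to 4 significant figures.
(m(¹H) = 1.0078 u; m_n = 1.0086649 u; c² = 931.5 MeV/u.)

Σm = 70·m(¹H) + 85·m_n = 70.5460 + 85.7365165 = 156.2825165 u
Δm = 156.2825165 − 155.046037 = 1.2364795 u
Binding energy = Δm·c² = 1.2364795 × 931.5 MeV/u = 1151.78 MeV
Per nucleon: 1151.78 / 155 = 7.431 MeV

7.431 MeV/nucleon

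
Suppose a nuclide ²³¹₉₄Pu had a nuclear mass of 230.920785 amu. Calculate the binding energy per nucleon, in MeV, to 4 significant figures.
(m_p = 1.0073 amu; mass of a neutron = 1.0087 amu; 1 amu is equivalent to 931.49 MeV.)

The nucleus contains 94 protons and 231 − 94 = 137 neutrons.
Σm = 94·m_p + 137·m_n = 94.6862 + 138.1919 = 232.8781 amu
Mass defect Δm = 232.8781 − 230.920785 = 1.957315 amu
Converting to energy: 1.957315 amu × 931.49 MeV/amu = 1823.22 MeV
Per nucleon: 1823.22 / 231 = 7.893 MeV

7.893 MeV/nucleon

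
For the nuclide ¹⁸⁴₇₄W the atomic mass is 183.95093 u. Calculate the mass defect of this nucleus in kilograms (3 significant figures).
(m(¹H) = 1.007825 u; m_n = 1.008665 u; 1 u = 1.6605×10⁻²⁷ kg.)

Total constituent mass: 74 × 1.007825 + 110 × 1.008665 = 185.532200 u
Mass defect Δm = 185.532200 − 183.95093 = 1.581270 u
In SI units: 1.581270 u × 1.6605×10⁻²⁷ kg/u = 2.6257e-27 kg

2.63e-27 kg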